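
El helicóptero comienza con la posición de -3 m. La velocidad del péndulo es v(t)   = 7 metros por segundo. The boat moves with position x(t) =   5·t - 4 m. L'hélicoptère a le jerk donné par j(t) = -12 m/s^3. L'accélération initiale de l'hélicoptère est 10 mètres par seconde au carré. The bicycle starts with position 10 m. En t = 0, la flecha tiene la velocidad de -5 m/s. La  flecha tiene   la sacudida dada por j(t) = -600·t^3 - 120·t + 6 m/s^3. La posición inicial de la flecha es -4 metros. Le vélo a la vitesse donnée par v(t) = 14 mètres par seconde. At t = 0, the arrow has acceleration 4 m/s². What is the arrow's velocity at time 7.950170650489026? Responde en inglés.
We must find the integral of our jerk equation j(t) = -600·t^3 - 120·t + 6 2 times. Finding the antiderivative of j(t) and using a(0) = 4: a(t) = -150·t^4 - 60·t^2 + 6·t + 4. Finding the integral of a(t) and using v(0) = -5: v(t) = -30·t^5 - 20·t^3 + 3·t^2 + 4·t - 5. We have velocity v(t) = -30·t^5 - 20·t^3 + 3·t^2 + 4·t - 5. Substituting t = 7.950170650489026: v(7.950170650489026) = -962637.291144260.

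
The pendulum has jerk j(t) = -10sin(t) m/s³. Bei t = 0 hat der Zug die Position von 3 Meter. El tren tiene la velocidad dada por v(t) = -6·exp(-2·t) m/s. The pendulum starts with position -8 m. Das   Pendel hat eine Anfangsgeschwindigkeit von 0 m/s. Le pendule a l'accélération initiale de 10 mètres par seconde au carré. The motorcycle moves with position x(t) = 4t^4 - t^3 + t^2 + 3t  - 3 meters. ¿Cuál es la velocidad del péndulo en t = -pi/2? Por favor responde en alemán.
Ausgehend von dem Ruck j(t) = -10·sin(t), nehmen wir 2 Integrale. Durch Integration von dem Ruck und Verwendung der Anfangsbedingung a(0) = 10, erhalten wir a(t) = 10·cos(t). Durch Integration von der Beschleunigung und Verwendung der Anfangsbedingung v(0) = 0, erhalten wir v(t) = 10·sin(t). Mit v(t) = 10·sin(t) und Einsetzen von t = -pi/2, finden wir v = -10.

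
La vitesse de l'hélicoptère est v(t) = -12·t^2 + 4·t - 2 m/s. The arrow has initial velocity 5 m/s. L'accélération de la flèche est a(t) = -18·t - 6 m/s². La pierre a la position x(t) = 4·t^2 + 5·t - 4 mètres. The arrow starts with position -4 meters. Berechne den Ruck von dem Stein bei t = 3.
Ausgehend von der Position x(t) = 4·t^2 + 5·t - 4, nehmen wir 3 Ableitungen. Mit d/dt von x(t) finden wir v(t) = 8·t + 5. Mit d/dt von v(t) finden wir a(t) = 8. Mit d/dt von a(t) finden wir j(t) = 0. Aus der Gleichung für den Ruck j(t) = 0, setzen wir t = 3 ein und erhalten j = 0.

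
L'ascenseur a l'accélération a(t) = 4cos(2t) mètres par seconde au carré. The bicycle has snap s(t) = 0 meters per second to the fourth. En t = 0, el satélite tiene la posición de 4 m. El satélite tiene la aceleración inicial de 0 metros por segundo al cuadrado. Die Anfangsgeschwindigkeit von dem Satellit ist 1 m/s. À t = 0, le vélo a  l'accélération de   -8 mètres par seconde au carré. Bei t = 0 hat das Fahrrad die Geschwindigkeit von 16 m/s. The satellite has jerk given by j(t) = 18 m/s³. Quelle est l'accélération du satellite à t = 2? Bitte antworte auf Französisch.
Pour résoudre ceci, nous devons prendre 1 intégrale de notre équation du jerk j(t) = 18. La primitive du jerk est l'accélération. En utilisant a(0) = 0, nous obtenons a(t) = 18·t. Nous avons l'accélération a(t) = 18·t. En substituant t = 2: a(2) = 36.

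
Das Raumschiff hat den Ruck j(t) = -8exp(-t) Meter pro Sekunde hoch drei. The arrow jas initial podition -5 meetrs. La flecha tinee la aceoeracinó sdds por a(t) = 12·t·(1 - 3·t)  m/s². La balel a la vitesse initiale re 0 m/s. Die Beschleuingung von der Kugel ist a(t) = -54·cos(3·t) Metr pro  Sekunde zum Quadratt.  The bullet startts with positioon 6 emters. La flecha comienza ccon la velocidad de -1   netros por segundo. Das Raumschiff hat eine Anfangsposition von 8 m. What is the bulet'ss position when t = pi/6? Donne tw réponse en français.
Pour résoudre ceci, nous devons prendre 2 intégrales de notre équation de l'accélération a(t) = -54·cos(3·t). La primitive de l'accélération, avec v(0) = 0, donne la vitesse: v(t) = -18·sin(3·t). La primitive de la vitesse, avec x(0) = 6, donne la position: x(t) = 6·cos(3·t). Nous avons la position x(t) = 6·cos(3·t). En substituant t = pi/6: x(pi/6) = 0.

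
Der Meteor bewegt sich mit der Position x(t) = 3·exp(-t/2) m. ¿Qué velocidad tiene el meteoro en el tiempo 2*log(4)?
Debemos derivar nuestra ecuación de la posición x(t) = 3·exp(-t/2) 1 vez. Derivando la posición, obtenemos la velocidad: v(t) = -3·exp(-t/2)/2. De la ecuación de la velocidad v(t) = -3·exp(-t/2)/2, sustituimos t = 2*log(4) para obtener v = -3/8.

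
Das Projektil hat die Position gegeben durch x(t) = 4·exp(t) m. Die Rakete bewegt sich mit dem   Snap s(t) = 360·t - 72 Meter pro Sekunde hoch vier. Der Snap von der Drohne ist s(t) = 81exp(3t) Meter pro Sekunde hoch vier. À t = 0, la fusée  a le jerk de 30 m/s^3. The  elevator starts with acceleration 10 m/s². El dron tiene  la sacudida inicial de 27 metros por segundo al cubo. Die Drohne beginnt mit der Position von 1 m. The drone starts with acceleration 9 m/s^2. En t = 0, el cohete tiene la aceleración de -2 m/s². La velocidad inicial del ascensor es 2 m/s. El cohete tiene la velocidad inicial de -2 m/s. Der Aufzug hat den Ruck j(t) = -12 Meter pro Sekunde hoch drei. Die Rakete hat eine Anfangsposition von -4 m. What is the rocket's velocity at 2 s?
To find the answer, we compute 3 antiderivatives of s(t) = 360·t - 72. Integrating snap and using the initial condition j(0) = 30, we get j(t) = 180·t^2 - 72·t + 30. The antiderivative of jerk, with a(0) = -2, gives acceleration: a(t) = 60·t^3 - 36·t^2 + 30·t - 2. The antiderivative of acceleration, with v(0) = -2, gives velocity: v(t) = 15·t^4 - 12·t^3 + 15·t^2 - 2·t - 2. We have velocity v(t) = 15·t^4 - 12·t^3 + 15·t^2 - 2·t - 2. Substituting t = 2: v(2) = 198.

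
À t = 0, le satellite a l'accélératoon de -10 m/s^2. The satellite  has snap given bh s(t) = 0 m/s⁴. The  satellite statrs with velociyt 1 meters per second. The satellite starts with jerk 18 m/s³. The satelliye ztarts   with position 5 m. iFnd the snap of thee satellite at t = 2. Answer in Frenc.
Nous avons le snap s(t) = 0. En substituant t = 2: s(2) = 0.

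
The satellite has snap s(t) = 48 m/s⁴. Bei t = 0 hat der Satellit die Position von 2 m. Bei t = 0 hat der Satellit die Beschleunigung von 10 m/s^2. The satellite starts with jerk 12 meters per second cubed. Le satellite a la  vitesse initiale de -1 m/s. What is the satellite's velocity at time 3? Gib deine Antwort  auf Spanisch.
Debemos encontrar la integral de nuestra ecuación del snap s(t) = 48 3 veces. La integral del snap, con j(0) = 12, da la sacudida: j(t) = 48·t + 12. Integrando la sacudida y usando la condición inicial a(0) = 10, obtenemos a(t) = 24·t^2 + 12·t + 10. Integrando la aceleración y usando la condición inicial v(0) = -1, obtenemos v(t) = 8·t^3 + 6·t^2 + 10·t - 1. Usando v(t) = 8·t^3 + 6·t^2 + 10·t - 1 y sustituyendo t = 3, encontramos v = 299.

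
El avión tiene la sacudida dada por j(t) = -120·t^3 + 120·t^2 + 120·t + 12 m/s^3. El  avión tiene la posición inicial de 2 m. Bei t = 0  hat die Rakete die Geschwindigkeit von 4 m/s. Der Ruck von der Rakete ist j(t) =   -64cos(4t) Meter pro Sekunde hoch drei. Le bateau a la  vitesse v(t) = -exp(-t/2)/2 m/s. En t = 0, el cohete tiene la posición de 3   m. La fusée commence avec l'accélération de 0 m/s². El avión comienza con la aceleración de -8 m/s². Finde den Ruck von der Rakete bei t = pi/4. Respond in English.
Using j(t) = -64·cos(4·t) and substituting t = pi/4, we find j = 64.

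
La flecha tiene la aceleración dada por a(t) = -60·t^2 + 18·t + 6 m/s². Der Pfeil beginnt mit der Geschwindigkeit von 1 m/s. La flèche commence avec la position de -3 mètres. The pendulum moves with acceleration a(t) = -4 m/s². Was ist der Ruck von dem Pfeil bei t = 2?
Um dies zu lösen, müssen wir 1 Ableitung unserer Gleichung für die Beschleunigung a(t) = -60·t^2 + 18·t + 6 nehmen. Die Ableitung von der Beschleunigung ergibt den Ruck: j(t) = 18 - 120·t. Aus der Gleichung für den Ruck j(t) = 18 - 120·t, setzen wir t = 2 ein und erhalten j = -222.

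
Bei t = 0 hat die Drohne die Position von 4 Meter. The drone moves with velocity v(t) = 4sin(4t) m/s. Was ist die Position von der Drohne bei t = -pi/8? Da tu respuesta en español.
Partiendo de la velocidad v(t) = 4·sin(4·t), tomamos 1 antiderivada. La antiderivada de la velocidad, con x(0) = 4, da la posición: x(t) = 5 - cos(4·t). Tenemos la posición x(t) = 5 - cos(4·t). Sustituyendo t = -pi/8: x(-pi/8) = 5.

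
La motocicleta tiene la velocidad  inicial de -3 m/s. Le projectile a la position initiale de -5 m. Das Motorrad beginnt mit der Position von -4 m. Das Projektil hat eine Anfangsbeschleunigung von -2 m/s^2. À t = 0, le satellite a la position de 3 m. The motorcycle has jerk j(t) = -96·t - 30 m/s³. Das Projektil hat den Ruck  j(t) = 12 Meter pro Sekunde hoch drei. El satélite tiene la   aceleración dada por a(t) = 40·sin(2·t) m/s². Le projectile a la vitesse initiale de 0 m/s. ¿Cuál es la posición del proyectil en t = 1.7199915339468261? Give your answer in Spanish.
Debemos encontrar la antiderivada de nuestra ecuación de la sacudida j(t) = 12 3 veces. Integrando la sacudida y usando la condición inicial a(0) = -2, obtenemos a(t) = 12·t - 2. Integrando la aceleración y usando la condición inicial v(0) = 0, obtenemos v(t) = 2·t·(3·t - 1). Integrando la velocidad y usando la condición inicial x(0) = -5, obtenemos x(t) = 2·t^3 - t^2 - 5. Tenemos la posición x(t) = 2·t^3 - t^2 - 5. Sustituyendo t = 1.7199915339468261: x(1.7199915339468261) = 2.21837484806066.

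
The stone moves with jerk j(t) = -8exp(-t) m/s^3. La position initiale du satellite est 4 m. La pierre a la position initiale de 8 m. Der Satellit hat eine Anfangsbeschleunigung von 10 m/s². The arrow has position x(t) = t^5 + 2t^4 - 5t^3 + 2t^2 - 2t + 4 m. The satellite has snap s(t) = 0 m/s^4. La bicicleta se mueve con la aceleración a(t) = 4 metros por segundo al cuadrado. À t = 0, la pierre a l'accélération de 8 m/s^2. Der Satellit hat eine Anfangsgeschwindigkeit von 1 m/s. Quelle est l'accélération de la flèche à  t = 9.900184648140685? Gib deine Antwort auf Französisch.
En partant de la position x(t) = t^5 + 2·t^4 - 5·t^3 + 2·t^2 - 2·t + 4, nous prenons 2 dérivées. En prenant d/dt de x(t), nous trouvons v(t) = 5·t^4 + 8·t^3 - 15·t^2 + 4·t - 2. En prenant d/dt de v(t), nous trouvons a(t) = 20·t^3 + 24·t^2 - 30·t + 4. Nous avons l'accélération a(t) = 20·t^3 + 24·t^2 - 30·t + 4. En substituant t = 9.900184648140685: a(9.900184648140685) = 21466.3880682791.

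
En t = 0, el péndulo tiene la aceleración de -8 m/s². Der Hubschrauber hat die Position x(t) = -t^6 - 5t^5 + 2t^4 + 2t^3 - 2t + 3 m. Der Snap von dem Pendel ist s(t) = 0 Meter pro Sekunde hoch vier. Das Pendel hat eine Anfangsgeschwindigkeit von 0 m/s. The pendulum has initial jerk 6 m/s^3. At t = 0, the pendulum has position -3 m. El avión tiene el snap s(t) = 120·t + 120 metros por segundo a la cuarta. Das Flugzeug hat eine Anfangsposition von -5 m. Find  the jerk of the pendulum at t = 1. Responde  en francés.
Pour résoudre ceci, nous devons prendre 1 intégrale de notre équation du snap s(t) = 0. En intégrant le snap et en utilisant la condition initiale j(0) = 6, nous obtenons j(t) = 6. Nous avons le jerk j(t) = 6. En substituant t = 1: j(1) = 6.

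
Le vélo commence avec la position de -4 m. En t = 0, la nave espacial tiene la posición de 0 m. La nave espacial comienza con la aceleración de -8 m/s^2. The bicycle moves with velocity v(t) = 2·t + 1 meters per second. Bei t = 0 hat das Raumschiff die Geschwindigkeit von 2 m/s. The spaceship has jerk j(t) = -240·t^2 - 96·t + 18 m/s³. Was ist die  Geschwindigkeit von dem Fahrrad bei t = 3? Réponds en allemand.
Wir haben die Geschwindigkeit v(t) = 2·t + 1. Durch Einsetzen von t = 3: v(3) = 7.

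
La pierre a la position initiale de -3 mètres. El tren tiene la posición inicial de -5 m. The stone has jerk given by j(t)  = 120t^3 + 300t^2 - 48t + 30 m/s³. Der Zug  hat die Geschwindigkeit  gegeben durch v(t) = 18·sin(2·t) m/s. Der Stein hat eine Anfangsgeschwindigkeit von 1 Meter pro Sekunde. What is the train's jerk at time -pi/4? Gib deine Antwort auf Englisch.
We must differentiate our velocity equation v(t) = 18·sin(2·t) 2 times. Taking d/dt of v(t), we find a(t) = 36·cos(2·t). Taking d/dt of a(t), we find j(t) = -72·sin(2·t). From the given jerk equation j(t) = -72·sin(2·t), we substitute t = -pi/4 to get j = 72.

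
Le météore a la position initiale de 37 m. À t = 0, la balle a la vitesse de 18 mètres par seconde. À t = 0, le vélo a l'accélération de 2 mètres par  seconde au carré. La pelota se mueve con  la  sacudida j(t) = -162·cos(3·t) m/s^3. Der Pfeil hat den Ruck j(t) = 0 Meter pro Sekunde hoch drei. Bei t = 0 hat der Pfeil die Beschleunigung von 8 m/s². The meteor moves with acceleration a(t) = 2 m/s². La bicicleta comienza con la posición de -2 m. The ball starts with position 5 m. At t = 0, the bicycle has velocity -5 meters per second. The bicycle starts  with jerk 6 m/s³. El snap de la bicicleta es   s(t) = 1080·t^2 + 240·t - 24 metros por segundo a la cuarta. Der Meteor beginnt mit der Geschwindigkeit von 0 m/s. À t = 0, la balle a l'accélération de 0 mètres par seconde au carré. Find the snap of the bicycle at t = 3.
Using s(t) = 1080·t^2 + 240·t - 24 and substituting t = 3, we find s = 10416.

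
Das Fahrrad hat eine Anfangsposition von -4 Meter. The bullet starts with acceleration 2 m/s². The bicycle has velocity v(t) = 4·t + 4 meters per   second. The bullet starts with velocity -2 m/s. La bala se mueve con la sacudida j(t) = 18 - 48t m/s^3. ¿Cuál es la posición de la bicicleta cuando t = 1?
Partiendo de la velocidad v(t) = 4·t + 4, tomamos 1 antiderivada. La antiderivada de la velocidad, con x(0) = -4, da la posición: x(t) = 2·t^2 + 4·t - 4. De la ecuación de la posición x(t) = 2·t^2 + 4·t - 4, sustituimos t = 1 para obtener x = 2.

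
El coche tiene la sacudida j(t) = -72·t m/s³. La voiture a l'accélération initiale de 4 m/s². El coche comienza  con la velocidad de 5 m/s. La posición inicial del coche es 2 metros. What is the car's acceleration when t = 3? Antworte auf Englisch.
To find the answer, we compute 1 antiderivative of j(t) = -72·t. Taking ∫j(t)dt and applying a(0) = 4, we find a(t) = 4 - 36·t^2. Using a(t) = 4 - 36·t^2 and substituting t = 3, we find a = -320.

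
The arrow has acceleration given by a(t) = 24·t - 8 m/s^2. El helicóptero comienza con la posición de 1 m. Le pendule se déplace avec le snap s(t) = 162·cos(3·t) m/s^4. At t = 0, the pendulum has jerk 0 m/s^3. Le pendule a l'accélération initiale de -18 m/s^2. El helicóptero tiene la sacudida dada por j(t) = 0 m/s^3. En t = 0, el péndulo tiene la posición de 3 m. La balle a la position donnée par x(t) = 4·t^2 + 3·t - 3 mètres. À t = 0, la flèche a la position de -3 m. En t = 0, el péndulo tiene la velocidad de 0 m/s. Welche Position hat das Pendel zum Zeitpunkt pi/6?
Wir müssen die Stammfunktion unserer Gleichung für den Snap s(t) = 162·cos(3·t) 4-mal finden. Die Stammfunktion von dem Snap ist der Ruck. Mit j(0) = 0 erhalten wir j(t) = 54·sin(3·t). Die Stammfunktion von dem Ruck, mit a(0) = -18, ergibt die Beschleunigung: a(t) = -18·cos(3·t). Durch Integration von der Beschleunigung und Verwendung der Anfangsbedingung v(0) = 0, erhalten wir v(t) = -6·sin(3·t). Das Integral von der Geschwindigkeit ist die Position. Mit x(0) = 3 erhalten wir x(t) = 2·cos(3·t) + 1. Mit x(t) = 2·cos(3·t) + 1 und Einsetzen von t = pi/6, finden wir x = 1.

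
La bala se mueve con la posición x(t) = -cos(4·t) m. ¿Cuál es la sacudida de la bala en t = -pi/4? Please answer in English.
We must differentiate our position equation x(t) = -cos(4·t) 3 times. The derivative of position gives velocity: v(t) = 4·sin(4·t). Differentiating velocity, we get acceleration: a(t) = 16·cos(4·t). Differentiating acceleration, we get jerk: j(t) = -64·sin(4·t). We have jerk j(t) = -64·sin(4·t). Substituting t = -pi/4: j(-pi/4) = 0.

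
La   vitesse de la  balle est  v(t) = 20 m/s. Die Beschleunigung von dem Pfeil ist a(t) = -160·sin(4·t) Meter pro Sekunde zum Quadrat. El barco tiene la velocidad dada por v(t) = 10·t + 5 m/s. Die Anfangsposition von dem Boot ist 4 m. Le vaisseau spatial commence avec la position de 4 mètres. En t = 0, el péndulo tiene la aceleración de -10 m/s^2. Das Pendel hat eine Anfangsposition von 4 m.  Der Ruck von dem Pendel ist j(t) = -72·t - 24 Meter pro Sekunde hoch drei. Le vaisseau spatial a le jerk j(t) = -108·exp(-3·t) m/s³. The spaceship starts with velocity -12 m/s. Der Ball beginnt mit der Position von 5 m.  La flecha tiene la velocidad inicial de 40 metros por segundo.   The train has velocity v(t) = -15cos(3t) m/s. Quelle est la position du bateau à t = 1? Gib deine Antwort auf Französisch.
Nous devons intégrer notre équation de la vitesse v(t) = 10·t + 5 1 fois. La primitive de la vitesse, avec x(0) = 4, donne la position: x(t) = 5·t^2 + 5·t + 4. Nous avons la position x(t) = 5·t^2 + 5·t + 4. En substituant t = 1: x(1) = 14.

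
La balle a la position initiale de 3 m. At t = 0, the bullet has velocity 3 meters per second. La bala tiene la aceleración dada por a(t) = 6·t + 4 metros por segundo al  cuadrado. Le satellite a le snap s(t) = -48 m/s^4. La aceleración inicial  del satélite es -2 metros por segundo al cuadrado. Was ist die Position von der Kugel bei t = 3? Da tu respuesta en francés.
En partant de l'accélération a(t) = 6·t + 4, nous prenons 2 intégrales. La primitive de l'accélération est la vitesse. En utilisant v(0) = 3, nous obtenons v(t) = 3·t^2 + 4·t + 3. La primitive de la vitesse, avec x(0) = 3, donne la position: x(t) = t^3 + 2·t^2 + 3·t + 3. De l'équation de la position x(t) = t^3 + 2·t^2 + 3·t + 3, nous substituons t = 3 pour obtenir x = 57.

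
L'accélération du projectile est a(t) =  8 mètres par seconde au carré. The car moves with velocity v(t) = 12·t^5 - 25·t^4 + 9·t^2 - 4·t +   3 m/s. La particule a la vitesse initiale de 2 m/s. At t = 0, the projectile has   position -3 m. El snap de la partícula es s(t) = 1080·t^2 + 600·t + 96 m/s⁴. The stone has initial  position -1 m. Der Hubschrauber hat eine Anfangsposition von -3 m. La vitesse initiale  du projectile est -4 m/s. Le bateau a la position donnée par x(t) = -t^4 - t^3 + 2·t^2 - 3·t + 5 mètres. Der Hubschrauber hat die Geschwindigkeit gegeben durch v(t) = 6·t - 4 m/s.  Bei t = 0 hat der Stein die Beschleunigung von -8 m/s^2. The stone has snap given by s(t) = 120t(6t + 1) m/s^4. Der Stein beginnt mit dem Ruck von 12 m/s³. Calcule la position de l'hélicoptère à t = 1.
En partant de la vitesse v(t) = 6·t - 4, nous prenons 1 intégrale. En intégrant la vitesse et en utilisant la condition initiale x(0) = -3, nous obtenons x(t) = 3·t^2 - 4·t - 3. De l'équation de la position x(t) = 3·t^2 - 4·t - 3, nous substituons t = 1 pour obtenir x = -4.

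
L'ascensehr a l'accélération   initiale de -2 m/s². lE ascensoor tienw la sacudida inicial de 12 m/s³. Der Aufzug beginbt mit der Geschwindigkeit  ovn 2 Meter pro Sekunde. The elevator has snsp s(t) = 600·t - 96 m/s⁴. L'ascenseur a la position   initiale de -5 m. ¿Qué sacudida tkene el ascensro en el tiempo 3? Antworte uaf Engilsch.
To find the answer, we compute 1 integral of s(t) = 600·t - 96. Finding the integral of s(t) and using j(0) = 12: j(t) = 300·t^2 - 96·t + 12. Using j(t) = 300·t^2 - 96·t + 12 and substituting t = 3, we find j = 2424.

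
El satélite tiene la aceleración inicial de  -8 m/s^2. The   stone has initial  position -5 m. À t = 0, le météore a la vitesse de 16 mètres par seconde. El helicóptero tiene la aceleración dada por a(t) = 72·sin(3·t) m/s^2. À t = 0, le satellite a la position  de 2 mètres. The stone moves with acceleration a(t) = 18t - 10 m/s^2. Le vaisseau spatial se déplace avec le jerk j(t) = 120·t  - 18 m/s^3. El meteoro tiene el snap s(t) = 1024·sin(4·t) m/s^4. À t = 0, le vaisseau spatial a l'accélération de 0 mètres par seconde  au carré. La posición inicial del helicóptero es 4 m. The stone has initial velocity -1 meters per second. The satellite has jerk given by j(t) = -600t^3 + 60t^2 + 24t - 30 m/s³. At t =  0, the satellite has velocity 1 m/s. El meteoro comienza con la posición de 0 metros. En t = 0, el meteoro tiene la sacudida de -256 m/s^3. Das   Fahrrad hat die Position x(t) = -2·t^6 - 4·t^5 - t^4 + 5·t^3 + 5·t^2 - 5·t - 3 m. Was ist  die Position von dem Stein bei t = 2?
Wir müssen unsere Gleichung für die Beschleunigung a(t) = 18·t - 10 2-mal integrieren. Das Integral von der Beschleunigung ist die Geschwindigkeit. Mit v(0) = -1 erhalten wir v(t) = 9·t^2 - 10·t - 1. Die Stammfunktion von der Geschwindigkeit, mit x(0) = -5, ergibt die Position: x(t) = 3·t^3 - 5·t^2 - t - 5. Aus der Gleichung für die Position x(t) = 3·t^3 - 5·t^2 - t - 5, setzen wir t = 2 ein und erhalten x = -3.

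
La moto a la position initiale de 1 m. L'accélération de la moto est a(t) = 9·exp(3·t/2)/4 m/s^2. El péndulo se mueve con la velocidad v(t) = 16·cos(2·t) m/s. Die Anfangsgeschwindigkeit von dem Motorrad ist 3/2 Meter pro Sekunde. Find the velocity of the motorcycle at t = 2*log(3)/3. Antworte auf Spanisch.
Necesitamos integrar nuestra ecuación de la aceleración a(t) = 9·exp(3·t/2)/4 1 vez. La integral de la aceleración, con v(0) = 3/2, da la velocidad: v(t) = 3·exp(3·t/2)/2. Tenemos la velocidad v(t) = 3·exp(3·t/2)/2. Sustituyendo t = 2*log(3)/3: v(2*log(3)/3) = 9/2.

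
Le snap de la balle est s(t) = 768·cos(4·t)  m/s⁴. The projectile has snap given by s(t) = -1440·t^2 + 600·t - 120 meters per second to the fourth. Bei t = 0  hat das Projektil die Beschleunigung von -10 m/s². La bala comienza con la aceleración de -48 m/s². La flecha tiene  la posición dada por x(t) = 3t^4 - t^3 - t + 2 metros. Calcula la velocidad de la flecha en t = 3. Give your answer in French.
En partant de la position x(t) = 3·t^4 - t^3 - t + 2, nous prenons 1 dérivée. La dérivée de la position donne la vitesse: v(t) = 12·t^3 - 3·t^2 - 1. Nous avons la vitesse v(t) = 12·t^3 - 3·t^2 - 1. En substituant t = 3: v(3) = 296.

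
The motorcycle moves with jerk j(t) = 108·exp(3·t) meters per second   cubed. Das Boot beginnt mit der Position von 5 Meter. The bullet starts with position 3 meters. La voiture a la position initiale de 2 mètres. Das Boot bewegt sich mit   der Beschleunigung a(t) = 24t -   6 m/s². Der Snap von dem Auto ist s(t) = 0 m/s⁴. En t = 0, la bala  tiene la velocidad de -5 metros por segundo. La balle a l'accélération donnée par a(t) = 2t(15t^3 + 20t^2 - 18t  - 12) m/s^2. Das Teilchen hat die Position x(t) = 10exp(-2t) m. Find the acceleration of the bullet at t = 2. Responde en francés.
Nous avons l'accélération a(t) = 2·t·(15·t^3 + 20·t^2 - 18·t - 12). En substituant t = 2: a(2) = 608.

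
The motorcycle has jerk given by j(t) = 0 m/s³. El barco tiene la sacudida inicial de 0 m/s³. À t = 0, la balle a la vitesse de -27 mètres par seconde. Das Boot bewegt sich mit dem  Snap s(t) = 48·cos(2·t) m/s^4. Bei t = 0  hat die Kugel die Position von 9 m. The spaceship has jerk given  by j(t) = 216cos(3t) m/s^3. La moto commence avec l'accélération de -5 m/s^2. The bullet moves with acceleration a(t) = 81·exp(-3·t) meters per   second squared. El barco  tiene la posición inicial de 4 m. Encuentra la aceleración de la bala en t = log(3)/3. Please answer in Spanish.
Usando a(t) = 81·exp(-3·t) y sustituyendo t = log(3)/3, encontramos a = 27.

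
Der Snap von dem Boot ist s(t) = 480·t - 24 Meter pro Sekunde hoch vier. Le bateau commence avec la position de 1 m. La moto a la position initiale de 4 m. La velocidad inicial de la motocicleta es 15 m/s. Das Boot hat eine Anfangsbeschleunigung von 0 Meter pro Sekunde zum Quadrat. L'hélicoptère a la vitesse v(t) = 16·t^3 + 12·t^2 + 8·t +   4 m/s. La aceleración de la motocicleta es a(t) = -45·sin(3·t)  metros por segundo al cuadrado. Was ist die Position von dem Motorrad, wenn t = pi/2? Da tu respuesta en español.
Debemos encontrar la integral de nuestra ecuación de la aceleración a(t) = -45·sin(3·t) 2 veces. La integral de la aceleración, con v(0) = 15, da la velocidad: v(t) = 15·cos(3·t). La antiderivada de la velocidad, con x(0) = 4, da la posición: x(t) = 5·sin(3·t) + 4. De la ecuación de la posición x(t) = 5·sin(3·t) + 4, sustituimos t = pi/2 para obtener x = -1.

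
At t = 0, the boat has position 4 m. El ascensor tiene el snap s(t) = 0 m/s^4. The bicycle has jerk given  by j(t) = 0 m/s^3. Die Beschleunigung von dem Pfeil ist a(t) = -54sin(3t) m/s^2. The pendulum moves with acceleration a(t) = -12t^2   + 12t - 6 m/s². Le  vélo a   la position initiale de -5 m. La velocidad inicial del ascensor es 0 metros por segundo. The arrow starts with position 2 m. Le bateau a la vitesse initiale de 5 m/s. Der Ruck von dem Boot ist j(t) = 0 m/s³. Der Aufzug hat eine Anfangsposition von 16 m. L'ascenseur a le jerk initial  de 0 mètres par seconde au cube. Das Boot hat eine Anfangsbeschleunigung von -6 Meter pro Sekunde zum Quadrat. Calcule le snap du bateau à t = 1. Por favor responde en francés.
Nous devons dériver notre équation du jerk j(t) = 0 1 fois. En dérivant le jerk, nous obtenons le snap: s(t) = 0. Nous avons le snap s(t) = 0. En substituant t = 1: s(1) = 0.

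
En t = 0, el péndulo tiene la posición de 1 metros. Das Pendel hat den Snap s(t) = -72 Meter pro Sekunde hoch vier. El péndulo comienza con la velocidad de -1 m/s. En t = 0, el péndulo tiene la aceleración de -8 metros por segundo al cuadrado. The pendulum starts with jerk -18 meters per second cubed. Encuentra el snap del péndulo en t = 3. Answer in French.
Nous avons le snap s(t) = -72. En substituant t = 3: s(3) = -72.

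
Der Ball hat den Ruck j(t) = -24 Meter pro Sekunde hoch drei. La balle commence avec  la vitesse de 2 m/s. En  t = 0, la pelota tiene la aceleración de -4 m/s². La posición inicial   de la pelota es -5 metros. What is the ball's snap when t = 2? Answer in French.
En partant du jerk j(t) = -24, nous prenons 1 dérivée. La dérivée du jerk donne le snap: s(t) = 0. Nous avons le snap s(t) = 0. En substituant t = 2: s(2) = 0.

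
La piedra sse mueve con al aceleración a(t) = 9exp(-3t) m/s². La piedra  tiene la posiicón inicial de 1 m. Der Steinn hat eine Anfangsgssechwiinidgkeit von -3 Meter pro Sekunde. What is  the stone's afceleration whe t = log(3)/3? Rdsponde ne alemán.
Mit a(t) = 9·exp(-3·t) und Einsetzen von t = log(3)/3, finden wir a = 3.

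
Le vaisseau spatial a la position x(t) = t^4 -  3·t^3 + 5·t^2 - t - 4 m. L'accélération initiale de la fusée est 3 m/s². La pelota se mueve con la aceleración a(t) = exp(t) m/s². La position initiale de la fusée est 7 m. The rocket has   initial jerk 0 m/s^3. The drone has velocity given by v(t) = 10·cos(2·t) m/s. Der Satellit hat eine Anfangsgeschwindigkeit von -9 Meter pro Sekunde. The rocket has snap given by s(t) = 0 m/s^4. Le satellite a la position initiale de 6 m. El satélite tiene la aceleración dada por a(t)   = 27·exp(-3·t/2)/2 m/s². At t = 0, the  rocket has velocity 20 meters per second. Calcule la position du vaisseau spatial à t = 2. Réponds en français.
Nous avons la position x(t) = t^4 - 3·t^3 + 5·t^2 - t - 4. En substituant t = 2: x(2) = 6.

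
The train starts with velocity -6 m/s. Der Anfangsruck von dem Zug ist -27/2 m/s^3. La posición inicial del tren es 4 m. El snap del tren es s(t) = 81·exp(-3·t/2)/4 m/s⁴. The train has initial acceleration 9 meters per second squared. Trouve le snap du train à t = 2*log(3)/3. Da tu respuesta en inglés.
Using s(t) = 81·exp(-3·t/2)/4 and substituting t = 2*log(3)/3, we find s = 27/4.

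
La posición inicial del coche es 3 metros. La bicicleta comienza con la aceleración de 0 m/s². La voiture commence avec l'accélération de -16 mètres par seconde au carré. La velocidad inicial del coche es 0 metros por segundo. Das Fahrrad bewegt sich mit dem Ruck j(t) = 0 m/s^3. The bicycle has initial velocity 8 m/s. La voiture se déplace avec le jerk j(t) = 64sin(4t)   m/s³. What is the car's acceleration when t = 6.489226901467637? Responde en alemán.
Wir müssen unsere Gleichung für den Ruck j(t) = 64·sin(4·t) 1-mal integrieren. Durch Integration von dem Ruck und Verwendung der Anfangsbedingung a(0) = -16, erhalten wir a(t) = -16·cos(4·t). Wir haben die Beschleunigung a(t) = -16·cos(4·t). Durch Einsetzen von t = 6.489226901467637: a(6.489226901467637) = -10.8667050494915.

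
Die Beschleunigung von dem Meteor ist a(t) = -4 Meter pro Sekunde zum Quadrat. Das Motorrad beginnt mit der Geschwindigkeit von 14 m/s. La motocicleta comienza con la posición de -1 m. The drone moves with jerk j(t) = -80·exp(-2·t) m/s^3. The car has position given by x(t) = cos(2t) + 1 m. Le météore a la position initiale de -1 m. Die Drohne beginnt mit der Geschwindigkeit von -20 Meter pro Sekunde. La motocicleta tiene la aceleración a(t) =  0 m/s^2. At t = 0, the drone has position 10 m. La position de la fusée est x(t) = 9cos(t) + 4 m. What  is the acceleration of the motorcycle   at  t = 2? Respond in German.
Wir haben die Beschleunigung a(t) = 0. Durch Einsetzen von t = 2: a(2) = 0.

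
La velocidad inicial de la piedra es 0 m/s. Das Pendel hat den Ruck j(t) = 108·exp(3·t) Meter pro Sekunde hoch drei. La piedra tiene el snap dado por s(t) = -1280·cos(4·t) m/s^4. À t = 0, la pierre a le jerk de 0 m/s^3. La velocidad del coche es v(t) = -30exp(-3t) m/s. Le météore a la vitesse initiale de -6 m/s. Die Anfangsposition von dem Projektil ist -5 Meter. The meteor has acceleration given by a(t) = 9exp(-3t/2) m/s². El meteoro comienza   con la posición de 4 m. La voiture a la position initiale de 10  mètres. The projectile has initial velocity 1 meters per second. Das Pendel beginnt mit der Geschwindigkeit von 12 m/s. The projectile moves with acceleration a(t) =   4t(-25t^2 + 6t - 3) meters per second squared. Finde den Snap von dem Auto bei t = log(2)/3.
Wir müssen unsere Gleichung für die Geschwindigkeit v(t) = -30·exp(-3·t) 3-mal ableiten. Mit d/dt von v(t) finden wir a(t) = 90·exp(-3·t). Die Ableitung von der Beschleunigung ergibt den Ruck: j(t) = -270·exp(-3·t). Mit d/dt von j(t) finden wir s(t) = 810·exp(-3·t). Wir haben den Snap s(t) = 810·exp(-3·t). Durch Einsetzen von t = log(2)/3: s(log(2)/3) = 405.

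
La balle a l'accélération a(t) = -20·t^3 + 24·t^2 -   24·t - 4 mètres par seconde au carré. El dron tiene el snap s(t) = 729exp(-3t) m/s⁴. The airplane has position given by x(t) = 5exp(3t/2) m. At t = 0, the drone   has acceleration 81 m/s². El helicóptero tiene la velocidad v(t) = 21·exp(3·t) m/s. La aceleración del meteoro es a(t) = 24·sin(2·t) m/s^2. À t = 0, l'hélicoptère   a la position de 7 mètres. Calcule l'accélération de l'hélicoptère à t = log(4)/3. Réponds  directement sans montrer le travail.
L'accélération à t = log(4)/3 est a = 252.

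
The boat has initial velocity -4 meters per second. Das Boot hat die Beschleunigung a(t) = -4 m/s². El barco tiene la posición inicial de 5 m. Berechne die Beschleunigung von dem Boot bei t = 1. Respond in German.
Mit a(t) = -4 und Einsetzen von t = 1, finden wir a = -4.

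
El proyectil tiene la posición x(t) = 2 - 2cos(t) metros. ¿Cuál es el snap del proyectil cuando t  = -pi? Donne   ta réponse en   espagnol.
Debemos derivar nuestra ecuación de la posición x(t) = 2 - 2·cos(t) 4 veces. La derivada de la posición da la velocidad: v(t) = 2·sin(t). Derivando la velocidad, obtenemos la aceleración: a(t) = 2·cos(t). Derivando la aceleración, obtenemos la sacudida: j(t) = -2·sin(t). La derivada de la sacudida da el snap: s(t) = -2·cos(t). Tenemos el snap s(t) = -2·cos(t). Sustituyendo t = -pi: s(-pi) = 2.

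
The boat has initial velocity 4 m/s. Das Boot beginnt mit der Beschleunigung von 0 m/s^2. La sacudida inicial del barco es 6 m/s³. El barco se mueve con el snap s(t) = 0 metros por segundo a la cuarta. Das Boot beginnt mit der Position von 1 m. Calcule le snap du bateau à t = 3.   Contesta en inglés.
From the given snap equation s(t) = 0, we substitute t = 3 to get s = 0.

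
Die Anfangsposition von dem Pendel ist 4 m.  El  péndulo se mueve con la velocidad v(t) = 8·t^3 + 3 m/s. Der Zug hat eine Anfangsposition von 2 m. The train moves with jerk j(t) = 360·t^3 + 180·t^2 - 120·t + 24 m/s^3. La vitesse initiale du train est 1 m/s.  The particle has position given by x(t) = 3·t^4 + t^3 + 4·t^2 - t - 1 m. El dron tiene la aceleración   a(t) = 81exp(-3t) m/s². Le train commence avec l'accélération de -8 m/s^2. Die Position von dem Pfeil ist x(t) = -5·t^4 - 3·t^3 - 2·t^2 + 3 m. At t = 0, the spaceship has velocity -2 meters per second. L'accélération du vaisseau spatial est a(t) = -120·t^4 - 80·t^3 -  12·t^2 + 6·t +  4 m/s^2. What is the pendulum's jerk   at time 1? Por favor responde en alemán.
Ausgehend von der Geschwindigkeit v(t) = 8·t^3 + 3, nehmen wir 2 Ableitungen. Die Ableitung von der Geschwindigkeit ergibt die Beschleunigung: a(t) = 24·t^2. Mit d/dt von a(t) finden wir j(t) = 48·t. Mit j(t) = 48·t und Einsetzen von t = 1, finden wir j = 48.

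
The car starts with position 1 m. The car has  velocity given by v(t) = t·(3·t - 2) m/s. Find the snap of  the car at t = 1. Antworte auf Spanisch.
Para resolver esto, necesitamos tomar 3 derivadas de nuestra ecuación de la velocidad v(t) = t·(3·t - 2). La derivada de la velocidad da la aceleración: a(t) = 6·t - 2. Derivando la aceleración, obtenemos la sacudida: j(t) = 6. Tomando d/dt de j(t), encontramos s(t) = 0. De la ecuación del snap s(t) = 0, sustituimos t = 1 para obtener s = 0.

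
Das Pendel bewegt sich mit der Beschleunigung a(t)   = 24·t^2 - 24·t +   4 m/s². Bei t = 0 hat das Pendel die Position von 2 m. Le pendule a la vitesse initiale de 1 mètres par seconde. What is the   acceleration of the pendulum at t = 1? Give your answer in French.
De l'équation de l'accélération a(t) = 24·t^2 - 24·t + 4, nous substituons t = 1 pour obtenir a = 4.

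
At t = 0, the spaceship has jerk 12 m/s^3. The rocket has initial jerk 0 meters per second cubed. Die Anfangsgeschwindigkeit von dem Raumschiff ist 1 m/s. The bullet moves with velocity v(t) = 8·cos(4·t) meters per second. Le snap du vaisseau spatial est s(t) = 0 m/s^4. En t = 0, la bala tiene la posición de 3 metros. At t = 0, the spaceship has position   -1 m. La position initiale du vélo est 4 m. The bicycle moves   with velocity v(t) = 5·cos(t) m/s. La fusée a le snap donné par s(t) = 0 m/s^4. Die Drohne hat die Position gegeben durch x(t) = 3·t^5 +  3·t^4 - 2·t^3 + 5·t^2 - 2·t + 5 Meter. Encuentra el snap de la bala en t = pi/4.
Para resolver esto, necesitamos tomar 3 derivadas de nuestra ecuación de la velocidad v(t) = 8·cos(4·t). Tomando d/dt de v(t), encontramos a(t) = -32·sin(4·t). Derivando la aceleración, obtenemos la sacudida: j(t) = -128·cos(4·t). Derivando la sacudida, obtenemos el snap: s(t) = 512·sin(4·t). Tenemos el snap s(t) = 512·sin(4·t). Sustituyendo t = pi/4: s(pi/4) = 0.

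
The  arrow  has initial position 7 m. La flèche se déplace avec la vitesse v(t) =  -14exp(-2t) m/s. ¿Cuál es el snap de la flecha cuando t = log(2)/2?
Debemos derivar nuestra ecuación de la velocidad v(t) = -14·exp(-2·t) 3 veces. Tomando d/dt de v(t), encontramos a(t) = 28·exp(-2·t). La derivada de la aceleración da la sacudida: j(t) = -56·exp(-2·t). Derivando la sacudida, obtenemos el snap: s(t) = 112·exp(-2·t). De la ecuación del snap s(t) = 112·exp(-2·t), sustituimos t = log(2)/2 para obtener s = 56.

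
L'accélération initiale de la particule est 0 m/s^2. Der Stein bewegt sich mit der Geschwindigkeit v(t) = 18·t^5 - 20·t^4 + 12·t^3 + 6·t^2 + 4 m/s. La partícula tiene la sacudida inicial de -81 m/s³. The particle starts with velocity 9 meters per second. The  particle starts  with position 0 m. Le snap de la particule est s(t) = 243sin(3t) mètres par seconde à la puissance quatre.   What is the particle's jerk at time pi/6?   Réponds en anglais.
Starting from snap s(t) = 243·sin(3·t), we take 1 integral. Integrating snap and using the initial condition j(0) = -81, we get j(t) = -81·cos(3·t). Using j(t) = -81·cos(3·t) and substituting t = pi/6, we find j = 0.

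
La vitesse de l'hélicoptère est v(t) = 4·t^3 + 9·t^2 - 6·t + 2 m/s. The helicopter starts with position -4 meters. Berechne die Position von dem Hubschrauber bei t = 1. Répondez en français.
En partant de la vitesse v(t) = 4·t^3 + 9·t^2 - 6·t + 2, nous prenons 1 primitive. En prenant ∫v(t)dt et en appliquant x(0) = -4, nous trouvons x(t) = t^4 + 3·t^3 - 3·t^2 + 2·t - 4. De l'équation de la position x(t) = t^4 + 3·t^3 - 3·t^2 + 2·t - 4, nous substituons t = 1 pour obtenir x = -1.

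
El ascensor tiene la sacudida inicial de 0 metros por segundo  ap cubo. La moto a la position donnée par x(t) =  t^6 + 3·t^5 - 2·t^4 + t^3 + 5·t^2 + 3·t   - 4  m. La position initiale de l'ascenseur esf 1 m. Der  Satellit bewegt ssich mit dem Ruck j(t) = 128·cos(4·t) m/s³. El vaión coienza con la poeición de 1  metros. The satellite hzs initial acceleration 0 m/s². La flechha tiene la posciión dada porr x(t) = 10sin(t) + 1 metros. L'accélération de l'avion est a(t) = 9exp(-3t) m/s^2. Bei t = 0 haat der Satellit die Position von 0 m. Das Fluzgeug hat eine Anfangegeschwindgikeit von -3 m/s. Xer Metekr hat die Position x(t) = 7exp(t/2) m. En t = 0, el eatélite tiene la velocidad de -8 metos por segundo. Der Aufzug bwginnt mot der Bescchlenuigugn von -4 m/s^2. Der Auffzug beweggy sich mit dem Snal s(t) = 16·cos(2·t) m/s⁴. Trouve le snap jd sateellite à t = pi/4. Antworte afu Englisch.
Starting from jerk j(t) = 128·cos(4·t), we take 1 derivative. Differentiating jerk, we get snap: s(t) = -512·sin(4·t). Using s(t) = -512·sin(4·t) and substituting t = pi/4, we find s = 0.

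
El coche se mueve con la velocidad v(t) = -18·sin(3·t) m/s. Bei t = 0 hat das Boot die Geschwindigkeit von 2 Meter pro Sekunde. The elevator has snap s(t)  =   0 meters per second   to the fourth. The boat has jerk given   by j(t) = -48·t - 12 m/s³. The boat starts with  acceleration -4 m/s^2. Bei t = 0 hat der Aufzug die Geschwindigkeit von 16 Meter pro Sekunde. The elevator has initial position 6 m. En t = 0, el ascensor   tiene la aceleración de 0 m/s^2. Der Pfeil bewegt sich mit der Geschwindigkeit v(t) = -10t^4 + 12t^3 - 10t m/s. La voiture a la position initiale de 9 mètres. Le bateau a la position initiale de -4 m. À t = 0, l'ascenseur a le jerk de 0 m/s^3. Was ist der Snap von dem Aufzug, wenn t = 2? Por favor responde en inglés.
We have snap s(t) = 0. Substituting t = 2: s(2) = 0.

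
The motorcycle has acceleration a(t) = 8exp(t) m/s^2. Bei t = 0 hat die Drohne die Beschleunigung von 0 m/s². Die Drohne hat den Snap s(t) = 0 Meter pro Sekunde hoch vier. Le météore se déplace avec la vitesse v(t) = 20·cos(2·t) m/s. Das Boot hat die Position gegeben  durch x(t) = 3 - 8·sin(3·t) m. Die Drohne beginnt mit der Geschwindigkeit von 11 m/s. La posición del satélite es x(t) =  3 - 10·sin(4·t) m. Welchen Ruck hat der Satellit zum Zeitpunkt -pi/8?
Ausgehend von der Position x(t) = 3 - 10·sin(4·t), nehmen wir 3 Ableitungen. Die Ableitung von der Position ergibt die Geschwindigkeit: v(t) = -40·cos(4·t). Die Ableitung von der Geschwindigkeit ergibt die Beschleunigung: a(t) = 160·sin(4·t). Durch Ableiten von der Beschleunigung erhalten wir den Ruck: j(t) = 640·cos(4·t). Mit j(t) = 640·cos(4·t) und Einsetzen von t = -pi/8, finden wir j = 0.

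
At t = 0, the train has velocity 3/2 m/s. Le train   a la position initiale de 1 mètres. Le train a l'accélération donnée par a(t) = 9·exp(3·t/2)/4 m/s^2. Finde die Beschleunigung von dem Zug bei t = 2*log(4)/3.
Mit a(t) = 9·exp(3·t/2)/4 und Einsetzen von t = 2*log(4)/3, finden wir a = 9.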